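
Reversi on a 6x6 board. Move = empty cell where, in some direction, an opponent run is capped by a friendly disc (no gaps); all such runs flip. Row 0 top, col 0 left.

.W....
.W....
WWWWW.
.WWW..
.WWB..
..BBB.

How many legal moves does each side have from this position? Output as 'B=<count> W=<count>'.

-- B to move --
(0,0): no bracket -> illegal
(0,2): no bracket -> illegal
(1,0): flips 2 -> legal
(1,2): flips 3 -> legal
(1,3): flips 2 -> legal
(1,4): no bracket -> illegal
(1,5): no bracket -> illegal
(2,5): no bracket -> illegal
(3,0): flips 1 -> legal
(3,4): no bracket -> illegal
(3,5): no bracket -> illegal
(4,0): flips 2 -> legal
(4,4): no bracket -> illegal
(5,0): no bracket -> illegal
(5,1): no bracket -> illegal
B mobility = 5
-- W to move --
(3,4): no bracket -> illegal
(4,4): flips 1 -> legal
(4,5): no bracket -> illegal
(5,1): no bracket -> illegal
(5,5): no bracket -> illegal
W mobility = 1

Answer: B=5 W=1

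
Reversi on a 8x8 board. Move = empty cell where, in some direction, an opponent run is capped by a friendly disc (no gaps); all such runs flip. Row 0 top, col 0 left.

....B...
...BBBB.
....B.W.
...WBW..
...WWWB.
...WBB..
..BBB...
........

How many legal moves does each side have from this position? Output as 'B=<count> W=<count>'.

Answer: B=10 W=14

Derivation:
-- B to move --
(1,7): flips 4 -> legal
(2,2): flips 2 -> legal
(2,3): flips 3 -> legal
(2,5): flips 2 -> legal
(2,7): no bracket -> illegal
(3,2): flips 2 -> legal
(3,6): flips 3 -> legal
(3,7): flips 1 -> legal
(4,2): flips 5 -> legal
(5,2): flips 2 -> legal
(5,6): flips 1 -> legal
B mobility = 10
-- W to move --
(0,2): flips 2 -> legal
(0,3): no bracket -> illegal
(0,5): no bracket -> illegal
(0,6): flips 3 -> legal
(0,7): no bracket -> illegal
(1,2): no bracket -> illegal
(1,7): no bracket -> illegal
(2,2): no bracket -> illegal
(2,3): flips 1 -> legal
(2,5): flips 1 -> legal
(2,7): no bracket -> illegal
(3,6): no bracket -> illegal
(3,7): no bracket -> illegal
(4,7): flips 1 -> legal
(5,1): no bracket -> illegal
(5,2): no bracket -> illegal
(5,6): flips 2 -> legal
(5,7): flips 1 -> legal
(6,1): no bracket -> illegal
(6,5): flips 2 -> legal
(6,6): flips 1 -> legal
(7,1): flips 1 -> legal
(7,2): flips 2 -> legal
(7,3): flips 1 -> legal
(7,4): flips 2 -> legal
(7,5): flips 1 -> legal
W mobility = 14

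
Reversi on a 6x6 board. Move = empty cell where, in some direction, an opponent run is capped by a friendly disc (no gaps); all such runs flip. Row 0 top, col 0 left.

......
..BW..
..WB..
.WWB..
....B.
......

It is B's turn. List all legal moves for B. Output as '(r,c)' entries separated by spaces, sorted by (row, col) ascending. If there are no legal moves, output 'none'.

(0,2): no bracket -> illegal
(0,3): flips 1 -> legal
(0,4): no bracket -> illegal
(1,1): flips 1 -> legal
(1,4): flips 1 -> legal
(2,0): no bracket -> illegal
(2,1): flips 1 -> legal
(2,4): no bracket -> illegal
(3,0): flips 2 -> legal
(4,0): no bracket -> illegal
(4,1): flips 1 -> legal
(4,2): flips 2 -> legal
(4,3): no bracket -> illegal

Answer: (0,3) (1,1) (1,4) (2,1) (3,0) (4,1) (4,2)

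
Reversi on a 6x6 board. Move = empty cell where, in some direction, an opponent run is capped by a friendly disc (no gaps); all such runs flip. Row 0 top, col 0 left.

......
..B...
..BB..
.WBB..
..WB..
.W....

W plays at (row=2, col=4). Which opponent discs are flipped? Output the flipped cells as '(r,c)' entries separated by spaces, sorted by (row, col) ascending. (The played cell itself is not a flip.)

Dir NW: first cell '.' (not opp) -> no flip
Dir N: first cell '.' (not opp) -> no flip
Dir NE: first cell '.' (not opp) -> no flip
Dir W: opp run (2,3) (2,2), next='.' -> no flip
Dir E: first cell '.' (not opp) -> no flip
Dir SW: opp run (3,3) capped by W -> flip
Dir S: first cell '.' (not opp) -> no flip
Dir SE: first cell '.' (not opp) -> no flip

Answer: (3,3)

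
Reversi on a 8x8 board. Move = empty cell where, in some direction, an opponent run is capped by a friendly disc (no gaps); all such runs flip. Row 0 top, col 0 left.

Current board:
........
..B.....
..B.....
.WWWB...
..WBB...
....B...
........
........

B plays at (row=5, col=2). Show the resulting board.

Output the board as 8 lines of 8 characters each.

Place B at (5,2); scan 8 dirs for brackets.
Dir NW: first cell '.' (not opp) -> no flip
Dir N: opp run (4,2) (3,2) capped by B -> flip
Dir NE: first cell 'B' (not opp) -> no flip
Dir W: first cell '.' (not opp) -> no flip
Dir E: first cell '.' (not opp) -> no flip
Dir SW: first cell '.' (not opp) -> no flip
Dir S: first cell '.' (not opp) -> no flip
Dir SE: first cell '.' (not opp) -> no flip
All flips: (3,2) (4,2)

Answer: ........
..B.....
..B.....
.WBWB...
..BBB...
..B.B...
........
........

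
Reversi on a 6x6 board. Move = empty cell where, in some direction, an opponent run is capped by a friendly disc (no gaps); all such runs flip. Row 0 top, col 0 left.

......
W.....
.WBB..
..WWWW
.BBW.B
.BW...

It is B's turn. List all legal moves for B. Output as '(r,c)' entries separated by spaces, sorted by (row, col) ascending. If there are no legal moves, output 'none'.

(0,0): no bracket -> illegal
(0,1): no bracket -> illegal
(1,1): no bracket -> illegal
(1,2): no bracket -> illegal
(2,0): flips 1 -> legal
(2,4): flips 1 -> legal
(2,5): flips 1 -> legal
(3,0): no bracket -> illegal
(3,1): no bracket -> illegal
(4,4): flips 2 -> legal
(5,3): flips 3 -> legal
(5,4): no bracket -> illegal

Answer: (2,0) (2,4) (2,5) (4,4) (5,3)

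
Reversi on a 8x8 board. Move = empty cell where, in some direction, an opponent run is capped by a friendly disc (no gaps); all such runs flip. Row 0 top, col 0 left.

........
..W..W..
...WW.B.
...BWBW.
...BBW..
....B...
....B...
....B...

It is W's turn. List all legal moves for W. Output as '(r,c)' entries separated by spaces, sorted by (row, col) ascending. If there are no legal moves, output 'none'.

Answer: (1,6) (2,5) (3,2) (3,7) (4,2) (4,6) (5,2) (5,3) (6,3)

Derivation:
(1,6): flips 1 -> legal
(1,7): no bracket -> illegal
(2,2): no bracket -> illegal
(2,5): flips 1 -> legal
(2,7): no bracket -> illegal
(3,2): flips 1 -> legal
(3,7): flips 1 -> legal
(4,2): flips 3 -> legal
(4,6): flips 1 -> legal
(5,2): flips 1 -> legal
(5,3): flips 2 -> legal
(5,5): no bracket -> illegal
(6,3): flips 1 -> legal
(6,5): no bracket -> illegal
(7,3): no bracket -> illegal
(7,5): no bracket -> illegal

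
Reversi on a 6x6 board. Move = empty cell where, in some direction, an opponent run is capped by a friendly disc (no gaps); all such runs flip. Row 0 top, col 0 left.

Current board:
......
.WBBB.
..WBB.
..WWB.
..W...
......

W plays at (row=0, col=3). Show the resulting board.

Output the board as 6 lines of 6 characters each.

Place W at (0,3); scan 8 dirs for brackets.
Dir NW: edge -> no flip
Dir N: edge -> no flip
Dir NE: edge -> no flip
Dir W: first cell '.' (not opp) -> no flip
Dir E: first cell '.' (not opp) -> no flip
Dir SW: opp run (1,2), next='.' -> no flip
Dir S: opp run (1,3) (2,3) capped by W -> flip
Dir SE: opp run (1,4), next='.' -> no flip
All flips: (1,3) (2,3)

Answer: ...W..
.WBWB.
..WWB.
..WWB.
..W...
......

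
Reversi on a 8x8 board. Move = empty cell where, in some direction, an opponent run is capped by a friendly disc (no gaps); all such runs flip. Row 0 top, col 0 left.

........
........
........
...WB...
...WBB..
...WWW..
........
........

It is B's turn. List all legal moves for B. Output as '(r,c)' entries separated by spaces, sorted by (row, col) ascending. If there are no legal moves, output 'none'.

(2,2): flips 1 -> legal
(2,3): no bracket -> illegal
(2,4): no bracket -> illegal
(3,2): flips 1 -> legal
(4,2): flips 1 -> legal
(4,6): no bracket -> illegal
(5,2): flips 1 -> legal
(5,6): no bracket -> illegal
(6,2): flips 1 -> legal
(6,3): flips 1 -> legal
(6,4): flips 1 -> legal
(6,5): flips 1 -> legal
(6,6): flips 1 -> legal

Answer: (2,2) (3,2) (4,2) (5,2) (6,2) (6,3) (6,4) (6,5) (6,6)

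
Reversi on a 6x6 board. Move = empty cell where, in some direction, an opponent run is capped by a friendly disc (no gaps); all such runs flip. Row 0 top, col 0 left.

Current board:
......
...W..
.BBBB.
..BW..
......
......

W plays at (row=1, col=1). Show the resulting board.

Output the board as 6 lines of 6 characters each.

Answer: ......
.W.W..
.BWBB.
..BW..
......
......

Derivation:
Place W at (1,1); scan 8 dirs for brackets.
Dir NW: first cell '.' (not opp) -> no flip
Dir N: first cell '.' (not opp) -> no flip
Dir NE: first cell '.' (not opp) -> no flip
Dir W: first cell '.' (not opp) -> no flip
Dir E: first cell '.' (not opp) -> no flip
Dir SW: first cell '.' (not opp) -> no flip
Dir S: opp run (2,1), next='.' -> no flip
Dir SE: opp run (2,2) capped by W -> flip
All flips: (2,2)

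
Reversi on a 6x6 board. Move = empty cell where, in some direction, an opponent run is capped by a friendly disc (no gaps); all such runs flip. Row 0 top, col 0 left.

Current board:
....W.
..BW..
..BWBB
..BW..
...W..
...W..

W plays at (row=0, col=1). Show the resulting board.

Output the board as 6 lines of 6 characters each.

Answer: .W..W.
..WW..
..BWBB
..BW..
...W..
...W..

Derivation:
Place W at (0,1); scan 8 dirs for brackets.
Dir NW: edge -> no flip
Dir N: edge -> no flip
Dir NE: edge -> no flip
Dir W: first cell '.' (not opp) -> no flip
Dir E: first cell '.' (not opp) -> no flip
Dir SW: first cell '.' (not opp) -> no flip
Dir S: first cell '.' (not opp) -> no flip
Dir SE: opp run (1,2) capped by W -> flip
All flips: (1,2)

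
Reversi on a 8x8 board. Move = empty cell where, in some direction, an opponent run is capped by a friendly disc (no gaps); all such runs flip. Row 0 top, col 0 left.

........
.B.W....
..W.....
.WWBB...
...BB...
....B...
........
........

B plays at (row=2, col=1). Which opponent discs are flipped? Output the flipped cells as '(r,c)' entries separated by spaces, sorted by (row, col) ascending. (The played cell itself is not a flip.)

Dir NW: first cell '.' (not opp) -> no flip
Dir N: first cell 'B' (not opp) -> no flip
Dir NE: first cell '.' (not opp) -> no flip
Dir W: first cell '.' (not opp) -> no flip
Dir E: opp run (2,2), next='.' -> no flip
Dir SW: first cell '.' (not opp) -> no flip
Dir S: opp run (3,1), next='.' -> no flip
Dir SE: opp run (3,2) capped by B -> flip

Answer: (3,2)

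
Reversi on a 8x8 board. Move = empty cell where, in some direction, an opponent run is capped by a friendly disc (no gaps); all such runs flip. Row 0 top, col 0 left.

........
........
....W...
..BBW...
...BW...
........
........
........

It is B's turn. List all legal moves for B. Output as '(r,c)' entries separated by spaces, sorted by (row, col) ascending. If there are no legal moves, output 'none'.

Answer: (1,5) (2,5) (3,5) (4,5) (5,5)

Derivation:
(1,3): no bracket -> illegal
(1,4): no bracket -> illegal
(1,5): flips 1 -> legal
(2,3): no bracket -> illegal
(2,5): flips 1 -> legal
(3,5): flips 1 -> legal
(4,5): flips 1 -> legal
(5,3): no bracket -> illegal
(5,4): no bracket -> illegal
(5,5): flips 1 -> legal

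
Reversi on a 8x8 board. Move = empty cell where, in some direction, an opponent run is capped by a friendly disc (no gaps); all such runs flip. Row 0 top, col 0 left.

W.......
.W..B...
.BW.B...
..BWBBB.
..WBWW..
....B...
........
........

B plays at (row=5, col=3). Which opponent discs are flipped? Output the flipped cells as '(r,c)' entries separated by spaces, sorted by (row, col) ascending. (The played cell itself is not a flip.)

Dir NW: opp run (4,2), next='.' -> no flip
Dir N: first cell 'B' (not opp) -> no flip
Dir NE: opp run (4,4) capped by B -> flip
Dir W: first cell '.' (not opp) -> no flip
Dir E: first cell 'B' (not opp) -> no flip
Dir SW: first cell '.' (not opp) -> no flip
Dir S: first cell '.' (not opp) -> no flip
Dir SE: first cell '.' (not opp) -> no flip

Answer: (4,4)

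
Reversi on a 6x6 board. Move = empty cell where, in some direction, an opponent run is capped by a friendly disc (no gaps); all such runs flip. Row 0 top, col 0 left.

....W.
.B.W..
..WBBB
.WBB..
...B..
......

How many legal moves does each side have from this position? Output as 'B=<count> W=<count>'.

Answer: B=5 W=6

Derivation:
-- B to move --
(0,2): flips 1 -> legal
(0,3): flips 1 -> legal
(0,5): no bracket -> illegal
(1,2): flips 1 -> legal
(1,4): no bracket -> illegal
(1,5): no bracket -> illegal
(2,0): no bracket -> illegal
(2,1): flips 1 -> legal
(3,0): flips 1 -> legal
(4,0): no bracket -> illegal
(4,1): no bracket -> illegal
(4,2): no bracket -> illegal
B mobility = 5
-- W to move --
(0,0): flips 1 -> legal
(0,1): no bracket -> illegal
(0,2): no bracket -> illegal
(1,0): no bracket -> illegal
(1,2): no bracket -> illegal
(1,4): no bracket -> illegal
(1,5): no bracket -> illegal
(2,0): no bracket -> illegal
(2,1): no bracket -> illegal
(3,4): flips 2 -> legal
(3,5): flips 1 -> legal
(4,1): no bracket -> illegal
(4,2): flips 1 -> legal
(4,4): flips 1 -> legal
(5,2): no bracket -> illegal
(5,3): flips 3 -> legal
(5,4): no bracket -> illegal
W mobility = 6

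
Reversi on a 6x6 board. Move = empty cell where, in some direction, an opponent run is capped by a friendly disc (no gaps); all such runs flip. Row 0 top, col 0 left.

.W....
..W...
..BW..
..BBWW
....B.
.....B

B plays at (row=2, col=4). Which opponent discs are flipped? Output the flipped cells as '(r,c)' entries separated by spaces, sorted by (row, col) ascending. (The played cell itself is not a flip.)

Answer: (2,3) (3,4)

Derivation:
Dir NW: first cell '.' (not opp) -> no flip
Dir N: first cell '.' (not opp) -> no flip
Dir NE: first cell '.' (not opp) -> no flip
Dir W: opp run (2,3) capped by B -> flip
Dir E: first cell '.' (not opp) -> no flip
Dir SW: first cell 'B' (not opp) -> no flip
Dir S: opp run (3,4) capped by B -> flip
Dir SE: opp run (3,5), next=edge -> no flip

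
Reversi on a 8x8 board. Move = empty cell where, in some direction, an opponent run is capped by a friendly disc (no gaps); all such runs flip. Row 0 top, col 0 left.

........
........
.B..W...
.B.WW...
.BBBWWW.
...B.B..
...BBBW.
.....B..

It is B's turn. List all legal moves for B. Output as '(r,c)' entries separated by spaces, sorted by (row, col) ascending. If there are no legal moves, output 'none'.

(1,3): no bracket -> illegal
(1,4): no bracket -> illegal
(1,5): flips 2 -> legal
(2,2): flips 2 -> legal
(2,3): flips 1 -> legal
(2,5): flips 1 -> legal
(3,2): no bracket -> illegal
(3,5): flips 2 -> legal
(3,6): no bracket -> illegal
(3,7): flips 1 -> legal
(4,7): flips 3 -> legal
(5,4): no bracket -> illegal
(5,6): no bracket -> illegal
(5,7): flips 1 -> legal
(6,7): flips 1 -> legal
(7,6): no bracket -> illegal
(7,7): flips 1 -> legal

Answer: (1,5) (2,2) (2,3) (2,5) (3,5) (3,7) (4,7) (5,7) (6,7) (7,7)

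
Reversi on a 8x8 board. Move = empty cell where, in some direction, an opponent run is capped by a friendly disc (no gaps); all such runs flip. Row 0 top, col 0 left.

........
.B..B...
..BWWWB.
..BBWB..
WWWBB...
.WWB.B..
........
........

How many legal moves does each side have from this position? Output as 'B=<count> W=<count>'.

Answer: B=9 W=13

Derivation:
-- B to move --
(1,2): no bracket -> illegal
(1,3): flips 2 -> legal
(1,5): flips 2 -> legal
(1,6): flips 2 -> legal
(3,0): no bracket -> illegal
(3,1): flips 1 -> legal
(3,6): flips 1 -> legal
(4,5): no bracket -> illegal
(5,0): flips 3 -> legal
(6,0): flips 2 -> legal
(6,1): flips 1 -> legal
(6,2): flips 2 -> legal
(6,3): no bracket -> illegal
B mobility = 9
-- W to move --
(0,0): no bracket -> illegal
(0,1): no bracket -> illegal
(0,2): no bracket -> illegal
(0,3): flips 1 -> legal
(0,4): flips 1 -> legal
(0,5): flips 1 -> legal
(1,0): no bracket -> illegal
(1,2): flips 2 -> legal
(1,3): no bracket -> illegal
(1,5): no bracket -> illegal
(1,6): no bracket -> illegal
(1,7): no bracket -> illegal
(2,0): no bracket -> illegal
(2,1): flips 1 -> legal
(2,7): flips 1 -> legal
(3,1): flips 2 -> legal
(3,6): flips 1 -> legal
(3,7): no bracket -> illegal
(4,5): flips 3 -> legal
(4,6): flips 1 -> legal
(5,4): flips 2 -> legal
(5,6): no bracket -> illegal
(6,2): no bracket -> illegal
(6,3): flips 3 -> legal
(6,4): flips 1 -> legal
(6,5): no bracket -> illegal
(6,6): no bracket -> illegal
W mobility = 13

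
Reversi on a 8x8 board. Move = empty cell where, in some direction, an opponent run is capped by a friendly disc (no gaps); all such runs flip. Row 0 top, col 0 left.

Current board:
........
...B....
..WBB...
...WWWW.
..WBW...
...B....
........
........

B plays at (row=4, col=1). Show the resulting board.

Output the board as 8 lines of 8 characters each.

Place B at (4,1); scan 8 dirs for brackets.
Dir NW: first cell '.' (not opp) -> no flip
Dir N: first cell '.' (not opp) -> no flip
Dir NE: first cell '.' (not opp) -> no flip
Dir W: first cell '.' (not opp) -> no flip
Dir E: opp run (4,2) capped by B -> flip
Dir SW: first cell '.' (not opp) -> no flip
Dir S: first cell '.' (not opp) -> no flip
Dir SE: first cell '.' (not opp) -> no flip
All flips: (4,2)

Answer: ........
...B....
..WBB...
...WWWW.
.BBBW...
...B....
........
........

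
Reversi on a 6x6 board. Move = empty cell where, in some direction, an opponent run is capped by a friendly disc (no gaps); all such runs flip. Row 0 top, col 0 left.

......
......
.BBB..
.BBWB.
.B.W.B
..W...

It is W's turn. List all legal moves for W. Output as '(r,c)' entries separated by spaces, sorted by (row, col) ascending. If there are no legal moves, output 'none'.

(1,0): flips 2 -> legal
(1,1): flips 1 -> legal
(1,2): no bracket -> illegal
(1,3): flips 1 -> legal
(1,4): no bracket -> illegal
(2,0): no bracket -> illegal
(2,4): no bracket -> illegal
(2,5): flips 1 -> legal
(3,0): flips 3 -> legal
(3,5): flips 1 -> legal
(4,0): no bracket -> illegal
(4,2): no bracket -> illegal
(4,4): no bracket -> illegal
(5,0): no bracket -> illegal
(5,1): no bracket -> illegal
(5,4): no bracket -> illegal
(5,5): no bracket -> illegal

Answer: (1,0) (1,1) (1,3) (2,5) (3,0) (3,5)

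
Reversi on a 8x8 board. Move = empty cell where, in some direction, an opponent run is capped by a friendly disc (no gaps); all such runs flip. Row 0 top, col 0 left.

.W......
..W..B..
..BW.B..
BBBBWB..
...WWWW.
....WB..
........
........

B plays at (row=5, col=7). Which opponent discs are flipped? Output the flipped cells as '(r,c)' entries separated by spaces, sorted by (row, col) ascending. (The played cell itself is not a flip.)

Dir NW: opp run (4,6) capped by B -> flip
Dir N: first cell '.' (not opp) -> no flip
Dir NE: edge -> no flip
Dir W: first cell '.' (not opp) -> no flip
Dir E: edge -> no flip
Dir SW: first cell '.' (not opp) -> no flip
Dir S: first cell '.' (not opp) -> no flip
Dir SE: edge -> no flip

Answer: (4,6)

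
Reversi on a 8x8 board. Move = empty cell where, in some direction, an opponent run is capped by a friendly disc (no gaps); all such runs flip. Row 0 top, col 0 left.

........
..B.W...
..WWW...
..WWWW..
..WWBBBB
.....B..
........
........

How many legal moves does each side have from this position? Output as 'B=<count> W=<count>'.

Answer: B=7 W=8

Derivation:
-- B to move --
(0,3): no bracket -> illegal
(0,4): flips 3 -> legal
(0,5): no bracket -> illegal
(1,1): flips 2 -> legal
(1,3): flips 2 -> legal
(1,5): no bracket -> illegal
(2,1): no bracket -> illegal
(2,5): flips 1 -> legal
(2,6): flips 1 -> legal
(3,1): no bracket -> illegal
(3,6): no bracket -> illegal
(4,1): flips 2 -> legal
(5,1): no bracket -> illegal
(5,2): flips 3 -> legal
(5,3): no bracket -> illegal
(5,4): no bracket -> illegal
B mobility = 7
-- W to move --
(0,1): flips 1 -> legal
(0,2): flips 1 -> legal
(0,3): no bracket -> illegal
(1,1): no bracket -> illegal
(1,3): no bracket -> illegal
(2,1): no bracket -> illegal
(3,6): no bracket -> illegal
(3,7): no bracket -> illegal
(5,3): flips 1 -> legal
(5,4): flips 1 -> legal
(5,6): flips 1 -> legal
(5,7): flips 1 -> legal
(6,4): no bracket -> illegal
(6,5): flips 2 -> legal
(6,6): flips 2 -> legal
W mobility = 8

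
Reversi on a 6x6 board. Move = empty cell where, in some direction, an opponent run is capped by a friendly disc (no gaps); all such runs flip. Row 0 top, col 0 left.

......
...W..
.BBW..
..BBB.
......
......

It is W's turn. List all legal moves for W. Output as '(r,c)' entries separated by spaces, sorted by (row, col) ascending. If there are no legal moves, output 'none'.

(1,0): no bracket -> illegal
(1,1): no bracket -> illegal
(1,2): no bracket -> illegal
(2,0): flips 2 -> legal
(2,4): no bracket -> illegal
(2,5): no bracket -> illegal
(3,0): no bracket -> illegal
(3,1): flips 1 -> legal
(3,5): no bracket -> illegal
(4,1): flips 1 -> legal
(4,2): no bracket -> illegal
(4,3): flips 1 -> legal
(4,4): no bracket -> illegal
(4,5): flips 1 -> legal

Answer: (2,0) (3,1) (4,1) (4,3) (4,5)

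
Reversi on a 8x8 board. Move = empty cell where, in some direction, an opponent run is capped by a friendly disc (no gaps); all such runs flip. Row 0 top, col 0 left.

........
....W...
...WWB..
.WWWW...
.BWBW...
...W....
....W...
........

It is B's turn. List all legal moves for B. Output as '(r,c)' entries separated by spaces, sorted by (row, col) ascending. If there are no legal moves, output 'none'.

Answer: (0,3) (0,5) (1,3) (2,1) (2,2) (4,5) (6,3)

Derivation:
(0,3): flips 1 -> legal
(0,4): no bracket -> illegal
(0,5): flips 3 -> legal
(1,2): no bracket -> illegal
(1,3): flips 2 -> legal
(1,5): no bracket -> illegal
(2,0): no bracket -> illegal
(2,1): flips 2 -> legal
(2,2): flips 2 -> legal
(3,0): no bracket -> illegal
(3,5): no bracket -> illegal
(4,0): no bracket -> illegal
(4,5): flips 1 -> legal
(5,1): no bracket -> illegal
(5,2): no bracket -> illegal
(5,4): no bracket -> illegal
(5,5): no bracket -> illegal
(6,2): no bracket -> illegal
(6,3): flips 1 -> legal
(6,5): no bracket -> illegal
(7,3): no bracket -> illegal
(7,4): no bracket -> illegal
(7,5): no bracket -> illegal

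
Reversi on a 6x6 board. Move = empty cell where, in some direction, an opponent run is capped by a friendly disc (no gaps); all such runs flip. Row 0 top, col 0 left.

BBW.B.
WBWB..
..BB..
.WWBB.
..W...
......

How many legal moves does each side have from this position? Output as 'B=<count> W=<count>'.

Answer: B=7 W=5

Derivation:
-- B to move --
(0,3): flips 1 -> legal
(2,0): flips 1 -> legal
(2,1): no bracket -> illegal
(3,0): flips 2 -> legal
(4,0): flips 1 -> legal
(4,1): flips 1 -> legal
(4,3): no bracket -> illegal
(5,1): flips 1 -> legal
(5,2): flips 2 -> legal
(5,3): no bracket -> illegal
B mobility = 7
-- W to move --
(0,3): no bracket -> illegal
(0,5): no bracket -> illegal
(1,4): flips 2 -> legal
(1,5): no bracket -> illegal
(2,0): flips 1 -> legal
(2,1): no bracket -> illegal
(2,4): flips 2 -> legal
(2,5): no bracket -> illegal
(3,5): flips 2 -> legal
(4,3): no bracket -> illegal
(4,4): no bracket -> illegal
(4,5): flips 2 -> legal
W mobility = 5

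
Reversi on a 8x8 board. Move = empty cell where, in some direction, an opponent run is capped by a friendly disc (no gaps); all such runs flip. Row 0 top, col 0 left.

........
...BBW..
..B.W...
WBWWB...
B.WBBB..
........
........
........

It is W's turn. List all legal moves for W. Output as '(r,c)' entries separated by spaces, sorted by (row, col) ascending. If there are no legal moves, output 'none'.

(0,2): flips 1 -> legal
(0,3): no bracket -> illegal
(0,4): flips 1 -> legal
(0,5): no bracket -> illegal
(1,1): flips 1 -> legal
(1,2): flips 3 -> legal
(2,0): flips 1 -> legal
(2,1): no bracket -> illegal
(2,3): no bracket -> illegal
(2,5): no bracket -> illegal
(3,5): flips 1 -> legal
(3,6): no bracket -> illegal
(4,1): no bracket -> illegal
(4,6): flips 3 -> legal
(5,0): flips 1 -> legal
(5,1): no bracket -> illegal
(5,2): no bracket -> illegal
(5,3): flips 1 -> legal
(5,4): flips 3 -> legal
(5,5): flips 1 -> legal
(5,6): no bracket -> illegal

Answer: (0,2) (0,4) (1,1) (1,2) (2,0) (3,5) (4,6) (5,0) (5,3) (5,4) (5,5)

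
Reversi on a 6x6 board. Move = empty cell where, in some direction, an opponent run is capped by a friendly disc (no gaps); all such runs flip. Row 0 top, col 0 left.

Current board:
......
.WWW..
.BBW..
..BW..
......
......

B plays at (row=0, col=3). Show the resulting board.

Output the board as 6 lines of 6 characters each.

Answer: ...B..
.WBW..
.BBW..
..BW..
......
......

Derivation:
Place B at (0,3); scan 8 dirs for brackets.
Dir NW: edge -> no flip
Dir N: edge -> no flip
Dir NE: edge -> no flip
Dir W: first cell '.' (not opp) -> no flip
Dir E: first cell '.' (not opp) -> no flip
Dir SW: opp run (1,2) capped by B -> flip
Dir S: opp run (1,3) (2,3) (3,3), next='.' -> no flip
Dir SE: first cell '.' (not opp) -> no flip
All flips: (1,2)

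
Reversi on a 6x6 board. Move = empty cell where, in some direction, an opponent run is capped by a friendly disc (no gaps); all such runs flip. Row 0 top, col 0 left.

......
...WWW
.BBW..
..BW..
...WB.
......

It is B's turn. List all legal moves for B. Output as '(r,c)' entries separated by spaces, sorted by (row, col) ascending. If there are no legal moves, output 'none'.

(0,2): no bracket -> illegal
(0,3): no bracket -> illegal
(0,4): flips 1 -> legal
(0,5): flips 2 -> legal
(1,2): no bracket -> illegal
(2,4): flips 1 -> legal
(2,5): no bracket -> illegal
(3,4): flips 1 -> legal
(4,2): flips 1 -> legal
(5,2): no bracket -> illegal
(5,3): no bracket -> illegal
(5,4): flips 1 -> legal

Answer: (0,4) (0,5) (2,4) (3,4) (4,2) (5,4)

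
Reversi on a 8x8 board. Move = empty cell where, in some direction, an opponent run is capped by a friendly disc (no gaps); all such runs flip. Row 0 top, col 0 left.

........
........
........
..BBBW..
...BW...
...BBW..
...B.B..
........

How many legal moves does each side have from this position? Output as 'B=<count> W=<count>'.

-- B to move --
(2,4): no bracket -> illegal
(2,5): no bracket -> illegal
(2,6): flips 2 -> legal
(3,6): flips 1 -> legal
(4,5): flips 2 -> legal
(4,6): no bracket -> illegal
(5,6): flips 1 -> legal
(6,4): no bracket -> illegal
(6,6): flips 2 -> legal
B mobility = 5
-- W to move --
(2,1): no bracket -> illegal
(2,2): flips 1 -> legal
(2,3): no bracket -> illegal
(2,4): flips 1 -> legal
(2,5): no bracket -> illegal
(3,1): flips 3 -> legal
(4,1): no bracket -> illegal
(4,2): flips 1 -> legal
(4,5): no bracket -> illegal
(5,2): flips 2 -> legal
(5,6): no bracket -> illegal
(6,2): flips 1 -> legal
(6,4): flips 1 -> legal
(6,6): no bracket -> illegal
(7,2): no bracket -> illegal
(7,3): no bracket -> illegal
(7,4): no bracket -> illegal
(7,5): flips 1 -> legal
(7,6): no bracket -> illegal
W mobility = 8

Answer: B=5 W=8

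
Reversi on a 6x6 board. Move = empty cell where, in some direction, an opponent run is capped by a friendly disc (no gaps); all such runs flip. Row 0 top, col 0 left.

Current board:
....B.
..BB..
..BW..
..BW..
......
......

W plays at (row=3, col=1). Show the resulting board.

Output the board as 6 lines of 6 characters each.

Answer: ....B.
..BB..
..BW..
.WWW..
......
......

Derivation:
Place W at (3,1); scan 8 dirs for brackets.
Dir NW: first cell '.' (not opp) -> no flip
Dir N: first cell '.' (not opp) -> no flip
Dir NE: opp run (2,2) (1,3) (0,4), next=edge -> no flip
Dir W: first cell '.' (not opp) -> no flip
Dir E: opp run (3,2) capped by W -> flip
Dir SW: first cell '.' (not opp) -> no flip
Dir S: first cell '.' (not opp) -> no flip
Dir SE: first cell '.' (not opp) -> no flip
All flips: (3,2)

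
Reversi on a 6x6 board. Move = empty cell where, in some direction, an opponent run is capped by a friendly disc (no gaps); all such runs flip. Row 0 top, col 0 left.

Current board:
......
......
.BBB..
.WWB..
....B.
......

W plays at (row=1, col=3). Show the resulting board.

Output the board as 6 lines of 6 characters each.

Place W at (1,3); scan 8 dirs for brackets.
Dir NW: first cell '.' (not opp) -> no flip
Dir N: first cell '.' (not opp) -> no flip
Dir NE: first cell '.' (not opp) -> no flip
Dir W: first cell '.' (not opp) -> no flip
Dir E: first cell '.' (not opp) -> no flip
Dir SW: opp run (2,2) capped by W -> flip
Dir S: opp run (2,3) (3,3), next='.' -> no flip
Dir SE: first cell '.' (not opp) -> no flip
All flips: (2,2)

Answer: ......
...W..
.BWB..
.WWB..
....B.
......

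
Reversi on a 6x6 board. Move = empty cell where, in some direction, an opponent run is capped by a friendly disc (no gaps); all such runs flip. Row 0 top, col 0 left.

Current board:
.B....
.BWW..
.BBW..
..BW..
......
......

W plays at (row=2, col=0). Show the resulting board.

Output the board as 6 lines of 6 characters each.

Answer: .B....
.BWW..
WWWW..
..BW..
......
......

Derivation:
Place W at (2,0); scan 8 dirs for brackets.
Dir NW: edge -> no flip
Dir N: first cell '.' (not opp) -> no flip
Dir NE: opp run (1,1), next='.' -> no flip
Dir W: edge -> no flip
Dir E: opp run (2,1) (2,2) capped by W -> flip
Dir SW: edge -> no flip
Dir S: first cell '.' (not opp) -> no flip
Dir SE: first cell '.' (not opp) -> no flip
All flips: (2,1) (2,2)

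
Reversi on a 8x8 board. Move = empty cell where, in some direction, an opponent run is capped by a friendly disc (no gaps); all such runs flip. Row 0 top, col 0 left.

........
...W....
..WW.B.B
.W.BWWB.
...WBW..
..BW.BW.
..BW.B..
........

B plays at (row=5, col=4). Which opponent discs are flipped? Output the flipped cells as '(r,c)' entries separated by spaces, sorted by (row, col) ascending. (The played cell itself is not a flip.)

Answer: (4,5) (5,3)

Derivation:
Dir NW: opp run (4,3), next='.' -> no flip
Dir N: first cell 'B' (not opp) -> no flip
Dir NE: opp run (4,5) capped by B -> flip
Dir W: opp run (5,3) capped by B -> flip
Dir E: first cell 'B' (not opp) -> no flip
Dir SW: opp run (6,3), next='.' -> no flip
Dir S: first cell '.' (not opp) -> no flip
Dir SE: first cell 'B' (not opp) -> no flip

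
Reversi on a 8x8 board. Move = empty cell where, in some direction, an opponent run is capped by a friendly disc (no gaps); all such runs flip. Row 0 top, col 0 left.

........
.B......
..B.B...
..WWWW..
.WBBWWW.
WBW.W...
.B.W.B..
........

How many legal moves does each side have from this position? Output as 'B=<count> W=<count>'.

Answer: B=11 W=11

Derivation:
-- B to move --
(2,1): flips 1 -> legal
(2,3): flips 1 -> legal
(2,5): flips 1 -> legal
(2,6): no bracket -> illegal
(3,0): no bracket -> illegal
(3,1): flips 1 -> legal
(3,6): no bracket -> illegal
(3,7): no bracket -> illegal
(4,0): flips 1 -> legal
(4,7): flips 3 -> legal
(5,3): flips 1 -> legal
(5,5): flips 2 -> legal
(5,6): no bracket -> illegal
(5,7): flips 2 -> legal
(6,0): no bracket -> illegal
(6,2): flips 1 -> legal
(6,4): flips 3 -> legal
(7,2): no bracket -> illegal
(7,3): no bracket -> illegal
(7,4): no bracket -> illegal
B mobility = 11
-- W to move --
(0,0): flips 2 -> legal
(0,1): no bracket -> illegal
(0,2): no bracket -> illegal
(1,0): no bracket -> illegal
(1,2): flips 1 -> legal
(1,3): flips 1 -> legal
(1,4): flips 1 -> legal
(1,5): flips 1 -> legal
(2,0): no bracket -> illegal
(2,1): no bracket -> illegal
(2,3): no bracket -> illegal
(2,5): no bracket -> illegal
(3,1): no bracket -> illegal
(4,0): no bracket -> illegal
(5,3): flips 1 -> legal
(5,5): no bracket -> illegal
(5,6): no bracket -> illegal
(6,0): flips 2 -> legal
(6,2): no bracket -> illegal
(6,4): no bracket -> illegal
(6,6): no bracket -> illegal
(7,0): flips 1 -> legal
(7,1): flips 2 -> legal
(7,2): flips 1 -> legal
(7,4): no bracket -> illegal
(7,5): no bracket -> illegal
(7,6): flips 1 -> legal
W mobility = 11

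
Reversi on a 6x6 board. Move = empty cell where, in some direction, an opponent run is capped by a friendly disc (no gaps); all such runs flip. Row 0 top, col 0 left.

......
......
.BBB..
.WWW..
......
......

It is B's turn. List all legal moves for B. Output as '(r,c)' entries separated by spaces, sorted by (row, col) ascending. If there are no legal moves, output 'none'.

(2,0): no bracket -> illegal
(2,4): no bracket -> illegal
(3,0): no bracket -> illegal
(3,4): no bracket -> illegal
(4,0): flips 1 -> legal
(4,1): flips 2 -> legal
(4,2): flips 1 -> legal
(4,3): flips 2 -> legal
(4,4): flips 1 -> legal

Answer: (4,0) (4,1) (4,2) (4,3) (4,4)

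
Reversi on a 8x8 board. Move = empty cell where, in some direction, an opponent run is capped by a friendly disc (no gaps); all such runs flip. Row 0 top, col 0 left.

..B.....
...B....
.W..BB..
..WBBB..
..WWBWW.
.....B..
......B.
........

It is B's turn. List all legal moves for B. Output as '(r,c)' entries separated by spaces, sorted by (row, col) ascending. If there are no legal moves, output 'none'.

Answer: (3,1) (3,7) (4,1) (4,7) (5,1) (5,2) (5,3) (5,6) (5,7)

Derivation:
(1,0): no bracket -> illegal
(1,1): no bracket -> illegal
(1,2): no bracket -> illegal
(2,0): no bracket -> illegal
(2,2): no bracket -> illegal
(2,3): no bracket -> illegal
(3,0): no bracket -> illegal
(3,1): flips 1 -> legal
(3,6): no bracket -> illegal
(3,7): flips 1 -> legal
(4,1): flips 2 -> legal
(4,7): flips 2 -> legal
(5,1): flips 1 -> legal
(5,2): flips 1 -> legal
(5,3): flips 1 -> legal
(5,4): no bracket -> illegal
(5,6): flips 1 -> legal
(5,7): flips 1 -> legal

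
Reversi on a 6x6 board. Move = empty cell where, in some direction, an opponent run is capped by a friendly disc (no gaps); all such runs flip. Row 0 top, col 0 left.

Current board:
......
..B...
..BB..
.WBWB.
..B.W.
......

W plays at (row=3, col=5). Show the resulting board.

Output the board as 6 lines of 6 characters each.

Place W at (3,5); scan 8 dirs for brackets.
Dir NW: first cell '.' (not opp) -> no flip
Dir N: first cell '.' (not opp) -> no flip
Dir NE: edge -> no flip
Dir W: opp run (3,4) capped by W -> flip
Dir E: edge -> no flip
Dir SW: first cell 'W' (not opp) -> no flip
Dir S: first cell '.' (not opp) -> no flip
Dir SE: edge -> no flip
All flips: (3,4)

Answer: ......
..B...
..BB..
.WBWWW
..B.W.
......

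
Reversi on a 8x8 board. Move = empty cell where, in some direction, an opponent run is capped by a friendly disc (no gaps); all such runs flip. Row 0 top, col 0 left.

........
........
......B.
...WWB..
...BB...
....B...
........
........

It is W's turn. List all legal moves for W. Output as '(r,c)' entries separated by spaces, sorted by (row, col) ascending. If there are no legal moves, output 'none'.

Answer: (3,6) (5,2) (5,3) (5,5) (6,4)

Derivation:
(1,5): no bracket -> illegal
(1,6): no bracket -> illegal
(1,7): no bracket -> illegal
(2,4): no bracket -> illegal
(2,5): no bracket -> illegal
(2,7): no bracket -> illegal
(3,2): no bracket -> illegal
(3,6): flips 1 -> legal
(3,7): no bracket -> illegal
(4,2): no bracket -> illegal
(4,5): no bracket -> illegal
(4,6): no bracket -> illegal
(5,2): flips 1 -> legal
(5,3): flips 1 -> legal
(5,5): flips 1 -> legal
(6,3): no bracket -> illegal
(6,4): flips 2 -> legal
(6,5): no bracket -> illegal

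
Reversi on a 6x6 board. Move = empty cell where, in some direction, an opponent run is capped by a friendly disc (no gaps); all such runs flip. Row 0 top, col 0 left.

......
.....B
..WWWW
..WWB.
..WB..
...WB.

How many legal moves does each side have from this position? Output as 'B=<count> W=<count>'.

Answer: B=9 W=6

Derivation:
-- B to move --
(1,1): no bracket -> illegal
(1,2): flips 1 -> legal
(1,3): flips 2 -> legal
(1,4): flips 1 -> legal
(2,1): flips 1 -> legal
(3,1): flips 2 -> legal
(3,5): flips 1 -> legal
(4,1): flips 1 -> legal
(4,4): no bracket -> illegal
(5,1): flips 3 -> legal
(5,2): flips 1 -> legal
B mobility = 9
-- W to move --
(0,4): no bracket -> illegal
(0,5): flips 1 -> legal
(1,4): no bracket -> illegal
(3,5): flips 1 -> legal
(4,4): flips 2 -> legal
(4,5): flips 1 -> legal
(5,2): flips 2 -> legal
(5,5): flips 1 -> legal
W mobility = 6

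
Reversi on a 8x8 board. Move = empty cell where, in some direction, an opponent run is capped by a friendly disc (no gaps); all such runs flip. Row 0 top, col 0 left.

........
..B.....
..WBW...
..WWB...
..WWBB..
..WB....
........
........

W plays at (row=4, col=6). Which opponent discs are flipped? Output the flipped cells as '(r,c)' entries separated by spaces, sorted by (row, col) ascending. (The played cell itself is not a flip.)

Answer: (4,4) (4,5)

Derivation:
Dir NW: first cell '.' (not opp) -> no flip
Dir N: first cell '.' (not opp) -> no flip
Dir NE: first cell '.' (not opp) -> no flip
Dir W: opp run (4,5) (4,4) capped by W -> flip
Dir E: first cell '.' (not opp) -> no flip
Dir SW: first cell '.' (not opp) -> no flip
Dir S: first cell '.' (not opp) -> no flip
Dir SE: first cell '.' (not opp) -> no flip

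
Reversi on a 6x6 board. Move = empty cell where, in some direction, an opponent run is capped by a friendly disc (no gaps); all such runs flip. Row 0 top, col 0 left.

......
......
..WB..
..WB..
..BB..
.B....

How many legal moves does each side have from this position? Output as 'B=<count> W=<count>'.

-- B to move --
(1,1): flips 1 -> legal
(1,2): flips 2 -> legal
(1,3): no bracket -> illegal
(2,1): flips 2 -> legal
(3,1): flips 1 -> legal
(4,1): flips 1 -> legal
B mobility = 5
-- W to move --
(1,2): no bracket -> illegal
(1,3): no bracket -> illegal
(1,4): flips 1 -> legal
(2,4): flips 1 -> legal
(3,1): no bracket -> illegal
(3,4): flips 1 -> legal
(4,0): no bracket -> illegal
(4,1): no bracket -> illegal
(4,4): flips 1 -> legal
(5,0): no bracket -> illegal
(5,2): flips 1 -> legal
(5,3): no bracket -> illegal
(5,4): flips 1 -> legal
W mobility = 6

Answer: B=5 W=6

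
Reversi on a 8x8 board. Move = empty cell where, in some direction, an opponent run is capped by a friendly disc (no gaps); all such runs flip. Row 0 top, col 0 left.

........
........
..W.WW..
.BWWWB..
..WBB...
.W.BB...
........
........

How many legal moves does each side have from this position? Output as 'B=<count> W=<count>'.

Answer: B=8 W=11

Derivation:
-- B to move --
(1,1): flips 2 -> legal
(1,2): no bracket -> illegal
(1,3): flips 2 -> legal
(1,4): flips 2 -> legal
(1,5): flips 1 -> legal
(1,6): flips 2 -> legal
(2,1): flips 1 -> legal
(2,3): flips 1 -> legal
(2,6): no bracket -> illegal
(3,6): no bracket -> illegal
(4,0): no bracket -> illegal
(4,1): flips 1 -> legal
(4,5): no bracket -> illegal
(5,0): no bracket -> illegal
(5,2): no bracket -> illegal
(6,0): no bracket -> illegal
(6,1): no bracket -> illegal
(6,2): no bracket -> illegal
B mobility = 8
-- W to move --
(2,0): flips 1 -> legal
(2,1): no bracket -> illegal
(2,6): no bracket -> illegal
(3,0): flips 1 -> legal
(3,6): flips 1 -> legal
(4,0): flips 1 -> legal
(4,1): no bracket -> illegal
(4,5): flips 3 -> legal
(4,6): flips 1 -> legal
(5,2): flips 1 -> legal
(5,5): flips 1 -> legal
(6,2): no bracket -> illegal
(6,3): flips 2 -> legal
(6,4): flips 3 -> legal
(6,5): flips 2 -> legal
W mobility = 11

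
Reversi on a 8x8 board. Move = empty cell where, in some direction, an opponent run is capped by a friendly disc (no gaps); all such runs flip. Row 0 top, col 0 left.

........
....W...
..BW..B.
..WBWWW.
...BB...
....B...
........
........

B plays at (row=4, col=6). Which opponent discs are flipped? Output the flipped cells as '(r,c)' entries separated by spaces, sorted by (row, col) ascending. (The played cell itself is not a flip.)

Answer: (3,6)

Derivation:
Dir NW: opp run (3,5), next='.' -> no flip
Dir N: opp run (3,6) capped by B -> flip
Dir NE: first cell '.' (not opp) -> no flip
Dir W: first cell '.' (not opp) -> no flip
Dir E: first cell '.' (not opp) -> no flip
Dir SW: first cell '.' (not opp) -> no flip
Dir S: first cell '.' (not opp) -> no flip
Dir SE: first cell '.' (not opp) -> no flip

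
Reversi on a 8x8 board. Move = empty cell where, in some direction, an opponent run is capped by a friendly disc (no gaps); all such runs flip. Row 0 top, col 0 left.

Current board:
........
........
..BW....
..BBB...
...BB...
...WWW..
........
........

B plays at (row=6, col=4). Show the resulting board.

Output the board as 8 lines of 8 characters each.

Place B at (6,4); scan 8 dirs for brackets.
Dir NW: opp run (5,3), next='.' -> no flip
Dir N: opp run (5,4) capped by B -> flip
Dir NE: opp run (5,5), next='.' -> no flip
Dir W: first cell '.' (not opp) -> no flip
Dir E: first cell '.' (not opp) -> no flip
Dir SW: first cell '.' (not opp) -> no flip
Dir S: first cell '.' (not opp) -> no flip
Dir SE: first cell '.' (not opp) -> no flip
All flips: (5,4)

Answer: ........
........
..BW....
..BBB...
...BB...
...WBW..
....B...
........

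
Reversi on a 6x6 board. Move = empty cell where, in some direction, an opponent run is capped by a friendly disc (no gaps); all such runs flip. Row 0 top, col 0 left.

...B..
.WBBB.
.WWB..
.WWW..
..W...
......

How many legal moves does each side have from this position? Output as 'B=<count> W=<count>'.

-- B to move --
(0,0): no bracket -> illegal
(0,1): no bracket -> illegal
(0,2): no bracket -> illegal
(1,0): flips 1 -> legal
(2,0): flips 2 -> legal
(2,4): no bracket -> illegal
(3,0): flips 1 -> legal
(3,4): no bracket -> illegal
(4,0): flips 2 -> legal
(4,1): flips 1 -> legal
(4,3): flips 1 -> legal
(4,4): no bracket -> illegal
(5,1): no bracket -> illegal
(5,2): flips 3 -> legal
(5,3): no bracket -> illegal
B mobility = 7
-- W to move --
(0,1): no bracket -> illegal
(0,2): flips 1 -> legal
(0,4): flips 1 -> legal
(0,5): flips 2 -> legal
(1,5): flips 3 -> legal
(2,4): flips 1 -> legal
(2,5): no bracket -> illegal
(3,4): no bracket -> illegal
W mobility = 5

Answer: B=7 W=5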